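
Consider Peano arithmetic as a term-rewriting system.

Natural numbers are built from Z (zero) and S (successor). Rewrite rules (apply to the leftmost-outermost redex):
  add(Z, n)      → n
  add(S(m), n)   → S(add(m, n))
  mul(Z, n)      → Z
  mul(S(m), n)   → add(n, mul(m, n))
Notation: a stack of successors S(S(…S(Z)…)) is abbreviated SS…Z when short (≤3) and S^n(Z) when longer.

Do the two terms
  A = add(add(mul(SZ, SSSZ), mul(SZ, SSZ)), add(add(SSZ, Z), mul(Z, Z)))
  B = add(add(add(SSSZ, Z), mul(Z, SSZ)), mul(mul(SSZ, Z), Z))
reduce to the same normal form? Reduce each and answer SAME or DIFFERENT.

Term A:
  start: add(add(mul(SZ, SSSZ), mul(SZ, SSZ)), add(add(SSZ, Z), mul(Z, Z)))
  [1] add(add(add(SSSZ, mul(Z, SSSZ)), mul(SZ, SSZ)), add(add(SSZ, Z), mul(Z, Z)))
  [2] add(add(S(add(SSZ, mul(Z, SSSZ))), mul(SZ, SSZ)), add(add(SSZ, Z), mul(Z, Z)))
  [3] add(S(add(add(SSZ, mul(Z, SSSZ)), mul(SZ, SSZ))), add(add(SSZ, Z), mul(Z, Z)))
  [4] S(add(add(add(SSZ, mul(Z, SSSZ)), mul(SZ, SSZ)), add(add(SSZ, Z), mul(Z, Z))))
  [5] S(add(add(S(add(SZ, mul(Z, SSSZ))), mul(SZ, SSZ)), add(add(SSZ, Z), mul(Z, Z))))
  [6] S(add(S(add(add(SZ, mul(Z, SSSZ)), mul(SZ, SSZ))), add(add(SSZ, Z), mul(Z, Z))))
  [7] S(S(add(add(add(SZ, mul(Z, SSSZ)), mul(SZ, SSZ)), add(add(SSZ, Z), mul(Z, Z)))))
  [8] S(S(add(add(S(add(Z, mul(Z, SSSZ))), mul(SZ, SSZ)), add(add(SSZ, Z), mul(Z, Z)))))
  [9] S(S(add(S(add(add(Z, mul(Z, SSSZ)), mul(SZ, SSZ))), add(add(SSZ, Z), mul(Z, Z)))))
  [10] S(S(S(add(add(add(Z, mul(Z, SSSZ)), mul(SZ, SSZ)), add(add(SSZ, Z), mul(Z, Z))))))
  [11] S(S(S(add(add(mul(Z, SSSZ), mul(SZ, SSZ)), add(add(SSZ, Z), mul(Z, Z))))))
  [12] S(S(S(add(add(Z, mul(SZ, SSZ)), add(add(SSZ, Z), mul(Z, Z))))))
  [13] S(S(S(add(mul(SZ, SSZ), add(add(SSZ, Z), mul(Z, Z))))))
  [14] S(S(S(add(add(SSZ, mul(Z, SSZ)), add(add(SSZ, Z), mul(Z, Z))))))
  [15] S(S(S(add(S(add(SZ, mul(Z, SSZ))), add(add(SSZ, Z), mul(Z, Z))))))
  [16] S(S(S(S(add(add(SZ, mul(Z, SSZ)), add(add(SSZ, Z), mul(Z, Z)))))))
  [17] S(S(S(S(add(S(add(Z, mul(Z, SSZ))), add(add(SSZ, Z), mul(Z, Z)))))))
  [18] S(S(S(S(S(add(add(Z, mul(Z, SSZ)), add(add(SSZ, Z), mul(Z, Z))))))))
  [19] S(S(S(S(S(add(mul(Z, SSZ), add(add(SSZ, Z), mul(Z, Z))))))))
  [20] S(S(S(S(S(add(Z, add(add(SSZ, Z), mul(Z, Z))))))))
  [21] S(S(S(S(S(add(add(SSZ, Z), mul(Z, Z)))))))
  [22] S(S(S(S(S(add(S(add(SZ, Z)), mul(Z, Z)))))))
  [23] S(S(S(S(S(S(add(add(SZ, Z), mul(Z, Z))))))))
  [24] S(S(S(S(S(S(add(S(add(Z, Z)), mul(Z, Z))))))))
  [25] S(S(S(S(S(S(S(add(add(Z, Z), mul(Z, Z)))))))))
  [26] S(S(S(S(S(S(S(add(Z, mul(Z, Z)))))))))
  [27] S(S(S(S(S(S(S(mul(Z, Z))))))))
  [28] S^7(Z)

Term B:
  start: add(add(add(SSSZ, Z), mul(Z, SSZ)), mul(mul(SSZ, Z), Z))
  [1] add(add(S(add(SSZ, Z)), mul(Z, SSZ)), mul(mul(SSZ, Z), Z))
  [2] add(S(add(add(SSZ, Z), mul(Z, SSZ))), mul(mul(SSZ, Z), Z))
  [3] S(add(add(add(SSZ, Z), mul(Z, SSZ)), mul(mul(SSZ, Z), Z)))
  [4] S(add(add(S(add(SZ, Z)), mul(Z, SSZ)), mul(mul(SSZ, Z), Z)))
  [5] S(add(S(add(add(SZ, Z), mul(Z, SSZ))), mul(mul(SSZ, Z), Z)))
  [6] S(S(add(add(add(SZ, Z), mul(Z, SSZ)), mul(mul(SSZ, Z), Z))))
  [7] S(S(add(add(S(add(Z, Z)), mul(Z, SSZ)), mul(mul(SSZ, Z), Z))))
  [8] S(S(add(S(add(add(Z, Z), mul(Z, SSZ))), mul(mul(SSZ, Z), Z))))
  [9] S(S(S(add(add(add(Z, Z), mul(Z, SSZ)), mul(mul(SSZ, Z), Z)))))
  [10] S(S(S(add(add(Z, mul(Z, SSZ)), mul(mul(SSZ, Z), Z)))))
  [11] S(S(S(add(mul(Z, SSZ), mul(mul(SSZ, Z), Z)))))
  [12] S(S(S(add(Z, mul(mul(SSZ, Z), Z)))))
  [13] S(S(S(mul(mul(SSZ, Z), Z))))
  [14] S(S(S(mul(add(Z, mul(SZ, Z)), Z))))
  [15] S(S(S(mul(mul(SZ, Z), Z))))
  [16] S(S(S(mul(add(Z, mul(Z, Z)), Z))))
  [17] S(S(S(mul(mul(Z, Z), Z))))
  [18] S(S(S(mul(Z, Z))))
  [19] SSSZ

Answer: DIFFERENT — A ⇓ S^7(Z), B ⇓ SSSZ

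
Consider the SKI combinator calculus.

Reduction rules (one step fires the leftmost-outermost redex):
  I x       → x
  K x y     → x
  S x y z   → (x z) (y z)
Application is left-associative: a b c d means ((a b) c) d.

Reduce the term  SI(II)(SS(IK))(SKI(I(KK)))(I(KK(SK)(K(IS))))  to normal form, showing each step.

Answer: normal form = KK  (in 18 steps)

Derivation:
  start: SI(II)(SS(IK))(SKI(I(KK)))(I(KK(SK)(K(IS))))
  step 1: I(SS(IK))(II(SS(IK)))(SKI(I(KK)))(I(KK(SK)(K(IS))))
  step 2: SS(IK)(II(SS(IK)))(SKI(I(KK)))(I(KK(SK)(K(IS))))
  step 3: S(II(SS(IK)))(IK(II(SS(IK))))(SKI(I(KK)))(I(KK(SK)(K(IS))))
  step 4: II(SS(IK))(SKI(I(KK)))(IK(II(SS(IK)))(SKI(I(KK))))(I(KK(SK)(K(IS))))
  step 5: I(SS(IK))(SKI(I(KK)))(IK(II(SS(IK)))(SKI(I(KK))))(I(KK(SK)(K(IS))))
  step 6: SS(IK)(SKI(I(KK)))(IK(II(SS(IK)))(SKI(I(KK))))(I(KK(SK)(K(IS))))
  step 7: S(SKI(I(KK)))(IK(SKI(I(KK))))(IK(II(SS(IK)))(SKI(I(KK))))(I(KK(SK)(K(IS))))
  step 8: SKI(I(KK))(IK(II(SS(IK)))(SKI(I(KK))))(IK(SKI(I(KK)))(IK(II(SS(IK)))(SKI(I(KK)))))(I(KK(SK)(K(IS))))
  step 9: K(I(KK))(I(I(KK)))(IK(II(SS(IK)))(SKI(I(KK))))(IK(SKI(I(KK)))(IK(II(SS(IK)))(SKI(I(KK)))))(I(KK(SK)(K(IS))))
  step 10: I(KK)(IK(II(SS(IK)))(SKI(I(KK))))(IK(SKI(I(KK)))(IK(II(SS(IK)))(SKI(I(KK)))))(I(KK(SK)(K(IS))))
  step 11: KK(IK(II(SS(IK)))(SKI(I(KK))))(IK(SKI(I(KK)))(IK(II(SS(IK)))(SKI(I(KK)))))(I(KK(SK)(K(IS))))
  step 12: K(IK(SKI(I(KK)))(IK(II(SS(IK)))(SKI(I(KK)))))(I(KK(SK)(K(IS))))
  step 13: IK(SKI(I(KK)))(IK(II(SS(IK)))(SKI(I(KK))))
  step 14: K(SKI(I(KK)))(IK(II(SS(IK)))(SKI(I(KK))))
  step 15: SKI(I(KK))
  step 16: K(I(KK))(I(I(KK)))
  step 17: I(KK)
  step 18: KK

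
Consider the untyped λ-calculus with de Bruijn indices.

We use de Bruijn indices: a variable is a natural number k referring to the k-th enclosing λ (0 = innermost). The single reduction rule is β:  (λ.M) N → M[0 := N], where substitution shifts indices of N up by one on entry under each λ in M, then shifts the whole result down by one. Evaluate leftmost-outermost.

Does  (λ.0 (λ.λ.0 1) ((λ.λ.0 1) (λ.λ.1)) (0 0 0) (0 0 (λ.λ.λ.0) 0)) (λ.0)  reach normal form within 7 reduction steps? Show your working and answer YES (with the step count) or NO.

  start: (λ.0 (λ.λ.0 1) ((λ.λ.0 1) (λ.λ.1)) (0 0 0) (0 0 (λ.λ.λ.0) 0)) (λ.0)
  step 1: (λ.0) (λ.λ.0 1) ((λ.λ.0 1) (λ.λ.1)) ((λ.0) (λ.0) (λ.0)) ((λ.0) (λ.0) (λ.λ.λ.0) (λ.0))
  step 2: (λ.λ.0 1) ((λ.λ.0 1) (λ.λ.1)) ((λ.0) (λ.0) (λ.0)) ((λ.0) (λ.0) (λ.λ.λ.0) (λ.0))
  step 3: (λ.0 ((λ.λ.0 1) (λ.λ.1))) ((λ.0) (λ.0) (λ.0)) ((λ.0) (λ.0) (λ.λ.λ.0) (λ.0))
  step 4: (λ.0) (λ.0) (λ.0) ((λ.λ.0 1) (λ.λ.1)) ((λ.0) (λ.0) (λ.λ.λ.0) (λ.0))
  step 5: (λ.0) (λ.0) ((λ.λ.0 1) (λ.λ.1)) ((λ.0) (λ.0) (λ.λ.λ.0) (λ.0))
  step 6: (λ.0) ((λ.λ.0 1) (λ.λ.1)) ((λ.0) (λ.0) (λ.λ.λ.0) (λ.0))
  step 7: (λ.λ.0 1) (λ.λ.1) ((λ.0) (λ.0) (λ.λ.λ.0) (λ.0))

Answer: NO — after 7 steps the term is (λ.λ.0 1) (λ.λ.1) ((λ.0) (λ.0) (λ.λ.λ.0) (λ.0)), not yet normal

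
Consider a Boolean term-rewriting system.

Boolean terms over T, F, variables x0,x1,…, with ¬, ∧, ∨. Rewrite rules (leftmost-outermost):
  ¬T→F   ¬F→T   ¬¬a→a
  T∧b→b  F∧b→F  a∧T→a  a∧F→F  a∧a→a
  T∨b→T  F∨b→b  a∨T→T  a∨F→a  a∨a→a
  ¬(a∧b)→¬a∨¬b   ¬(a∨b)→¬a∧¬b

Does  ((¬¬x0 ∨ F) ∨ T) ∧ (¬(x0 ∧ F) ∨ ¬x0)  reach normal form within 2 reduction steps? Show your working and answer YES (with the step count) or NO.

Answer: NO — after 2 steps the term is ¬(x0 ∧ F) ∨ ¬x0, not yet normal

Derivation:
  start: ((¬¬x0 ∨ F) ∨ T) ∧ (¬(x0 ∧ F) ∨ ¬x0)
  step 1: T ∧ (¬(x0 ∧ F) ∨ ¬x0)
  step 2: ¬(x0 ∧ F) ∨ ¬x0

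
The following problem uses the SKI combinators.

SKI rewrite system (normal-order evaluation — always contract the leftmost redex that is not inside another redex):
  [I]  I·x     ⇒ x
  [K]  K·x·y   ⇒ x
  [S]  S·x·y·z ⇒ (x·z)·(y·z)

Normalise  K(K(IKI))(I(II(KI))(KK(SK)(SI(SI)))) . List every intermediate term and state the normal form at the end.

Answer: normal form = K(KI)  (in 2 steps)

Derivation:
  start: K(K(IKI))(I(II(KI))(KK(SK)(SI(SI))))
  →1  K(IKI)
  →2  K(KI)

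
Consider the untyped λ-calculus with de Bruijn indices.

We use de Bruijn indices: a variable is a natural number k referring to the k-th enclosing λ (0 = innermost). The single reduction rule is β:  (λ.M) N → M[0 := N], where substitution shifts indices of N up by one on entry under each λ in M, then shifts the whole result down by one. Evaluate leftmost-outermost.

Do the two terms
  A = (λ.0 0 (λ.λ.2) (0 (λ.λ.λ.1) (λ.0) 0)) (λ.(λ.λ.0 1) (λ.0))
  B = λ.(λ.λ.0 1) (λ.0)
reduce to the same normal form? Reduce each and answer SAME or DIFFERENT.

Term A:
  start: (λ.0 0 (λ.λ.2) (0 (λ.λ.λ.1) (λ.0) 0)) (λ.(λ.λ.0 1) (λ.0))
  →1  (λ.(λ.λ.0 1) (λ.0)) (λ.(λ.λ.0 1) (λ.0)) (λ.λ.λ.(λ.λ.0 1) (λ.0)) ((λ.(λ.λ.0 1) (λ.0)) (λ.λ.λ.1) (λ.0) (λ.(λ.λ.0 1) (λ.0)))
  →2  (λ.λ.0 1) (λ.0) (λ.λ.λ.(λ.λ.0 1) (λ.0)) ((λ.(λ.λ.0 1) (λ.0)) (λ.λ.λ.1) (λ.0) (λ.(λ.λ.0 1) (λ.0)))
  →3  (λ.0 (λ.0)) (λ.λ.λ.(λ.λ.0 1) (λ.0)) ((λ.(λ.λ.0 1) (λ.0)) (λ.λ.λ.1) (λ.0) (λ.(λ.λ.0 1) (λ.0)))
  →4  (λ.λ.λ.(λ.λ.0 1) (λ.0)) (λ.0) ((λ.(λ.λ.0 1) (λ.0)) (λ.λ.λ.1) (λ.0) (λ.(λ.λ.0 1) (λ.0)))
  →5  (λ.λ.(λ.λ.0 1) (λ.0)) ((λ.(λ.λ.0 1) (λ.0)) (λ.λ.λ.1) (λ.0) (λ.(λ.λ.0 1) (λ.0)))
  →6  λ.(λ.λ.0 1) (λ.0)
  →7  λ.λ.0 (λ.0)

Term B:
  start: λ.(λ.λ.0 1) (λ.0)
  →1  λ.λ.0 (λ.0)

Answer: SAME — A ⇓ λ.λ.0 (λ.0), B ⇓ λ.λ.0 (λ.0)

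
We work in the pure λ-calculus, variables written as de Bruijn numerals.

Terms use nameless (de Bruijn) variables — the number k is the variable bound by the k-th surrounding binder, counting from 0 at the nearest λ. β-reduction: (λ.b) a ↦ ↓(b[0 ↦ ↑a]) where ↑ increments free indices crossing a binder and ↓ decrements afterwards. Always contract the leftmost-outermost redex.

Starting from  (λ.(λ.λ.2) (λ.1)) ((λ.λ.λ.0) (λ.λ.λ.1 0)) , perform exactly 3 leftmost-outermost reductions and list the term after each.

  start: (λ.(λ.λ.2) (λ.1)) ((λ.λ.λ.0) (λ.λ.λ.1 0))
  step 1: (λ.λ.(λ.λ.λ.0) (λ.λ.λ.1 0)) (λ.(λ.λ.λ.0) (λ.λ.λ.1 0))
  step 2: λ.(λ.λ.λ.0) (λ.λ.λ.1 0)
  step 3: λ.λ.λ.0

Answer: after 3 steps: λ.λ.λ.0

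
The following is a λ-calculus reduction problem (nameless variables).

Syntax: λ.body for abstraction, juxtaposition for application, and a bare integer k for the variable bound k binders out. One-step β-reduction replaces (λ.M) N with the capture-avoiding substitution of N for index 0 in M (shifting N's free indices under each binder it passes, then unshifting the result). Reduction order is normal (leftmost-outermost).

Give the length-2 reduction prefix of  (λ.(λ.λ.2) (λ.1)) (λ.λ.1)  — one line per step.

  start: (λ.(λ.λ.2) (λ.1)) (λ.λ.1)
  step 1: (λ.λ.λ.λ.1) (λ.λ.λ.1)
  step 2: λ.λ.λ.1

Answer: after 2 steps: λ.λ.λ.1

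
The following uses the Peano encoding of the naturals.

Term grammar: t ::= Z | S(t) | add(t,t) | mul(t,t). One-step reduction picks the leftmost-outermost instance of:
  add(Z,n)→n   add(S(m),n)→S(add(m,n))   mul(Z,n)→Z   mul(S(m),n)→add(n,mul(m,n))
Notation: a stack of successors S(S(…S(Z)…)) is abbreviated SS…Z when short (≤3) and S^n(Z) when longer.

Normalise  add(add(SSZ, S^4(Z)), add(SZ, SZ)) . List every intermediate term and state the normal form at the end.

Answer: normal form = S^8(Z)  (in 12 steps)

Reduction:
  start: add(add(SSZ, S^4(Z)), add(SZ, SZ))
  [1] add(S(add(SZ, S^4(Z))), add(SZ, SZ))
  [2] S(add(add(SZ, S^4(Z)), add(SZ, SZ)))
  [3] S(add(S(add(Z, S^4(Z))), add(SZ, SZ)))
  [4] S(S(add(add(Z, S^4(Z)), add(SZ, SZ))))
  [5] S(S(add(S^4(Z), add(SZ, SZ))))
  [6] S(S(S(add(SSSZ, add(SZ, SZ)))))
  [7] S(S(S(S(add(SSZ, add(SZ, SZ))))))
  [8] S(S(S(S(S(add(SZ, add(SZ, SZ)))))))
  [9] S(S(S(S(S(S(add(Z, add(SZ, SZ))))))))
  [10] S(S(S(S(S(S(add(SZ, SZ)))))))
  [11] S(S(S(S(S(S(S(add(Z, SZ))))))))
  [12] S^8(Z)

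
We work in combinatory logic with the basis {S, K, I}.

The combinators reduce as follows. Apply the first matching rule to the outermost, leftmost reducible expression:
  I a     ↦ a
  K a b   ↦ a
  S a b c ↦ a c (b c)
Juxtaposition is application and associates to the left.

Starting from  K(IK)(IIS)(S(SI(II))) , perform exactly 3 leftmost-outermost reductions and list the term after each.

  start: K(IK)(IIS)(S(SI(II)))
  →1  IK(S(SI(II)))
  →2  K(S(SI(II)))
  →3  K(S(SII))

Answer: after 3 steps: K(S(SII))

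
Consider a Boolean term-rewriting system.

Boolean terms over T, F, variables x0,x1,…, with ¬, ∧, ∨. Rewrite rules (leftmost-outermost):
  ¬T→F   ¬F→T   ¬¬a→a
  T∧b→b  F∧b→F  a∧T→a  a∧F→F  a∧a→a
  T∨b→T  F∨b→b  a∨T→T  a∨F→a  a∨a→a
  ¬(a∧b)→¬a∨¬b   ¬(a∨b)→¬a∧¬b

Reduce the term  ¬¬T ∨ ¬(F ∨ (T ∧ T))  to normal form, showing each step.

Answer: normal form = T  (in 2 steps)

Working:
  start: ¬¬T ∨ ¬(F ∨ (T ∧ T))
  [1] T ∨ ¬(F ∨ (T ∧ T))
  [2] T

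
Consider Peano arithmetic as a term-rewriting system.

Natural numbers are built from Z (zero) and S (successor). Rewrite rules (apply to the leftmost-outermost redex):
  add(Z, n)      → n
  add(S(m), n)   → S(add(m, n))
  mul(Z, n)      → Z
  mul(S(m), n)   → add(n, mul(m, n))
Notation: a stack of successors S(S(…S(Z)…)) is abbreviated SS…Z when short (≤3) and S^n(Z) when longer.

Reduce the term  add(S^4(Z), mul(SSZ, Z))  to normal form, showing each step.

Answer: normal form = S^4(Z)  (in 10 steps)

Working:
  start: add(S^4(Z), mul(SSZ, Z))
  step 1: S(add(SSSZ, mul(SSZ, Z)))
  step 2: S(S(add(SSZ, mul(SSZ, Z))))
  step 3: S(S(S(add(SZ, mul(SSZ, Z)))))
  step 4: S(S(S(S(add(Z, mul(SSZ, Z))))))
  step 5: S(S(S(S(mul(SSZ, Z)))))
  step 6: S(S(S(S(add(Z, mul(SZ, Z))))))
  step 7: S(S(S(S(mul(SZ, Z)))))
  step 8: S(S(S(S(add(Z, mul(Z, Z))))))
  step 9: S(S(S(S(mul(Z, Z)))))
  step 10: S^4(Z)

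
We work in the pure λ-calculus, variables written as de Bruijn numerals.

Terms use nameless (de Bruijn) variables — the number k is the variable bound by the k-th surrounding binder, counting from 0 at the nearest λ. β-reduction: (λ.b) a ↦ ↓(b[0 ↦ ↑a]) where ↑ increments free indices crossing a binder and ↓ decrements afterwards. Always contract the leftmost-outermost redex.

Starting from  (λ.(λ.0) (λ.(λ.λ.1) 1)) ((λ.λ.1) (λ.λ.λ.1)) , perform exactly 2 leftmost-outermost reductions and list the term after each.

Answer: after 2 steps: λ.(λ.λ.1) ((λ.λ.1) (λ.λ.λ.1))

Derivation:
  start: (λ.(λ.0) (λ.(λ.λ.1) 1)) ((λ.λ.1) (λ.λ.λ.1))
  →1  (λ.0) (λ.(λ.λ.1) ((λ.λ.1) (λ.λ.λ.1)))
  →2  λ.(λ.λ.1) ((λ.λ.1) (λ.λ.λ.1))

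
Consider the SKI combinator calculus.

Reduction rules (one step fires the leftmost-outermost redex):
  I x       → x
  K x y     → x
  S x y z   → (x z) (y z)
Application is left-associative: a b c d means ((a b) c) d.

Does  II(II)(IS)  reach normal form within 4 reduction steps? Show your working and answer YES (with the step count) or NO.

  start: II(II)(IS)
  →1  I(II)(IS)
  →2  II(IS)
  →3  I(IS)
  →4  IS

Answer: NO — after 4 steps the term is IS, not yet normal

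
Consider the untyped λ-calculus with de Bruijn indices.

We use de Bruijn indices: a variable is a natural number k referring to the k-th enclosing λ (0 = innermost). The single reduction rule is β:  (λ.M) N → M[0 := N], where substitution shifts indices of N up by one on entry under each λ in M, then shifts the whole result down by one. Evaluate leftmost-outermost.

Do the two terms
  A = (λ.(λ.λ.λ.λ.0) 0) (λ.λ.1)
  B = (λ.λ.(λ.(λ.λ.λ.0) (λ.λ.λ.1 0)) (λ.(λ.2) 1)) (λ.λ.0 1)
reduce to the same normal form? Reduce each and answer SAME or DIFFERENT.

Term A:
  start: (λ.(λ.λ.λ.λ.0) 0) (λ.λ.1)
  [1] (λ.λ.λ.λ.0) (λ.λ.1)
  [2] λ.λ.λ.0

Term B:
  start: (λ.λ.(λ.(λ.λ.λ.0) (λ.λ.λ.1 0)) (λ.(λ.2) 1)) (λ.λ.0 1)
  [1] λ.(λ.(λ.λ.λ.0) (λ.λ.λ.1 0)) (λ.(λ.2) 1)
  [2] λ.(λ.λ.λ.0) (λ.λ.λ.1 0)
  [3] λ.λ.λ.0

Answer: SAME — A ⇓ λ.λ.λ.0, B ⇓ λ.λ.λ.0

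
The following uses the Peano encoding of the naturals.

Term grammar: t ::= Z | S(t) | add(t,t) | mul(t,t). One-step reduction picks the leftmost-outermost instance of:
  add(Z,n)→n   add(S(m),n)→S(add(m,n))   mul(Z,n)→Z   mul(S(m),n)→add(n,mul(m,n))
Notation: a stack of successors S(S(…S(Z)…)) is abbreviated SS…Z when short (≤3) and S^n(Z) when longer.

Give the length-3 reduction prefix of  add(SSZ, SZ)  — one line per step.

Answer: after 3 steps: SSSZ

Derivation:
  start: add(SSZ, SZ)
  [1] S(add(SZ, SZ))
  [2] S(S(add(Z, SZ)))
  [3] SSSZ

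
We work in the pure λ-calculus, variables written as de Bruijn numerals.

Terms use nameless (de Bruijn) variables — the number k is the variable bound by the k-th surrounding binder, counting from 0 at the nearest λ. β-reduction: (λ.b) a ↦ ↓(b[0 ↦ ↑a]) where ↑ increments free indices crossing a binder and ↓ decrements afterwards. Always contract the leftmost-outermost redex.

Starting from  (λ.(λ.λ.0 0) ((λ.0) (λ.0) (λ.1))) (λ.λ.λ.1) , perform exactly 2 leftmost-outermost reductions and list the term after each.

  start: (λ.(λ.λ.0 0) ((λ.0) (λ.0) (λ.1))) (λ.λ.λ.1)
  step 1: (λ.λ.0 0) ((λ.0) (λ.0) (λ.λ.λ.λ.1))
  step 2: λ.0 0

Answer: after 2 steps: λ.0 0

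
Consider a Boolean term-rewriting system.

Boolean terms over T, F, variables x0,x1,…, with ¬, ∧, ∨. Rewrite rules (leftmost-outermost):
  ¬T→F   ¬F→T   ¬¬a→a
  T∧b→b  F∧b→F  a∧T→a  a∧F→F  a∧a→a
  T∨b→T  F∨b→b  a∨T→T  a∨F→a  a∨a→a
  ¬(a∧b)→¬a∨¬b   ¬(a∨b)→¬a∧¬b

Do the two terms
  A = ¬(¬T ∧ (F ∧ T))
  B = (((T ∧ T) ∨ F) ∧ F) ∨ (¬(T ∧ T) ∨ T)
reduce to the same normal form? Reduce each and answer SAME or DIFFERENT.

Answer: SAME — A ⇓ T, B ⇓ T

Derivation:
Term A:
  start: ¬(¬T ∧ (F ∧ T))
  step 1: ¬¬T ∨ ¬(F ∧ T)
  step 2: T ∨ ¬(F ∧ T)
  step 3: T

Term B:
  start: (((T ∧ T) ∨ F) ∧ F) ∨ (¬(T ∧ T) ∨ T)
  step 1: F ∨ (¬(T ∧ T) ∨ T)
  step 2: ¬(T ∧ T) ∨ T
  step 3: T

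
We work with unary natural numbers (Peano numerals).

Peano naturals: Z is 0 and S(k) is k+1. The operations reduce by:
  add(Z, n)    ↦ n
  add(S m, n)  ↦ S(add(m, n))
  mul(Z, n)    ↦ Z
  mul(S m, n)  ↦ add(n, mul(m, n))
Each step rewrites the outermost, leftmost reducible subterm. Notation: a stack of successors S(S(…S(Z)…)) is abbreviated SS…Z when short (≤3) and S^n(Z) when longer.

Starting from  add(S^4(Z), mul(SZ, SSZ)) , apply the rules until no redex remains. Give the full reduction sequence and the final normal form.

  start: add(S^4(Z), mul(SZ, SSZ))
  [1] S(add(SSSZ, mul(SZ, SSZ)))
  [2] S(S(add(SSZ, mul(SZ, SSZ))))
  [3] S(S(S(add(SZ, mul(SZ, SSZ)))))
  [4] S(S(S(S(add(Z, mul(SZ, SSZ))))))
  [5] S(S(S(S(mul(SZ, SSZ)))))
  [6] S(S(S(S(add(SSZ, mul(Z, SSZ))))))
  [7] S(S(S(S(S(add(SZ, mul(Z, SSZ)))))))
  [8] S(S(S(S(S(S(add(Z, mul(Z, SSZ))))))))
  [9] S(S(S(S(S(S(mul(Z, SSZ)))))))
  [10] S^6(Z)

Answer: normal form = S^6(Z)  (in 10 steps)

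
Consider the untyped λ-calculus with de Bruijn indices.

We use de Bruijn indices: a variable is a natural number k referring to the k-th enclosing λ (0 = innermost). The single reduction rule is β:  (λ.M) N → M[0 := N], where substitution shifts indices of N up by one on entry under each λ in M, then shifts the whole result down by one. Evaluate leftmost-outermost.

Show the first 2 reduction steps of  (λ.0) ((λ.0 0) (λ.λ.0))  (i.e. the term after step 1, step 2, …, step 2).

  start: (λ.0) ((λ.0 0) (λ.λ.0))
  [1] (λ.0 0) (λ.λ.0)
  [2] (λ.λ.0) (λ.λ.0)

Answer: after 2 steps: (λ.λ.0) (λ.λ.0)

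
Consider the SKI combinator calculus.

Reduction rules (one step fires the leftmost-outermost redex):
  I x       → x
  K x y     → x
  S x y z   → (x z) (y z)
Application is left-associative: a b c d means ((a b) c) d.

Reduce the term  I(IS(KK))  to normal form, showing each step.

  start: I(IS(KK))
  [1] IS(KK)
  [2] S(KK)

Answer: normal form = S(KK)  (in 2 steps)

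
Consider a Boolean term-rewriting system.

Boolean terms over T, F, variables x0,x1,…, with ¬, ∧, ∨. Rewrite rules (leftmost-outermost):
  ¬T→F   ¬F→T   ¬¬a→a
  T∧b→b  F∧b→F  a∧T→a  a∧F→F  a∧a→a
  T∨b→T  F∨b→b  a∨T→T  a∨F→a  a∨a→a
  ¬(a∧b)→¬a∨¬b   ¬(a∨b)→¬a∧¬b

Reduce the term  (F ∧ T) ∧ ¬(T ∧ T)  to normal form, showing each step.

Answer: normal form = F  (in 2 steps)

Derivation:
  start: (F ∧ T) ∧ ¬(T ∧ T)
  →1  F ∧ ¬(T ∧ T)
  →2  F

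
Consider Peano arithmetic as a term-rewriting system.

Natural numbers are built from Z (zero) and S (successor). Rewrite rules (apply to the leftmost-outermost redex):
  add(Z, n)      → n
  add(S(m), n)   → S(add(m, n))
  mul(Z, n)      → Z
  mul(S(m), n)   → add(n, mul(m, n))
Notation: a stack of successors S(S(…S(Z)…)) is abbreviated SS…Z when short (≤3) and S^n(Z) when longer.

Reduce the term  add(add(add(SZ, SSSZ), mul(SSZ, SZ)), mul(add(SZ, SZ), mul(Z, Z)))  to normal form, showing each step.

  start: add(add(add(SZ, SSSZ), mul(SSZ, SZ)), mul(add(SZ, SZ), mul(Z, Z)))
  step 1: add(add(S(add(Z, SSSZ)), mul(SSZ, SZ)), mul(add(SZ, SZ), mul(Z, Z)))
  step 2: add(S(add(add(Z, SSSZ), mul(SSZ, SZ))), mul(add(SZ, SZ), mul(Z, Z)))
  step 3: S(add(add(add(Z, SSSZ), mul(SSZ, SZ)), mul(add(SZ, SZ), mul(Z, Z))))
  step 4: S(add(add(SSSZ, mul(SSZ, SZ)), mul(add(SZ, SZ), mul(Z, Z))))
  step 5: S(add(S(add(SSZ, mul(SSZ, SZ))), mul(add(SZ, SZ), mul(Z, Z))))
  step 6: S(S(add(add(SSZ, mul(SSZ, SZ)), mul(add(SZ, SZ), mul(Z, Z)))))
  step 7: S(S(add(S(add(SZ, mul(SSZ, SZ))), mul(add(SZ, SZ), mul(Z, Z)))))
  step 8: S(S(S(add(add(SZ, mul(SSZ, SZ)), mul(add(SZ, SZ), mul(Z, Z))))))
  step 9: S(S(S(add(S(add(Z, mul(SSZ, SZ))), mul(add(SZ, SZ), mul(Z, Z))))))
  step 10: S(S(S(S(add(add(Z, mul(SSZ, SZ)), mul(add(SZ, SZ), mul(Z, Z)))))))
  step 11: S(S(S(S(add(mul(SSZ, SZ), mul(add(SZ, SZ), mul(Z, Z)))))))
  step 12: S(S(S(S(add(add(SZ, mul(SZ, SZ)), mul(add(SZ, SZ), mul(Z, Z)))))))
  step 13: S(S(S(S(add(S(add(Z, mul(SZ, SZ))), mul(add(SZ, SZ), mul(Z, Z)))))))
  step 14: S(S(S(S(S(add(add(Z, mul(SZ, SZ)), mul(add(SZ, SZ), mul(Z, Z))))))))
  step 15: S(S(S(S(S(add(mul(SZ, SZ), mul(add(SZ, SZ), mul(Z, Z))))))))
  step 16: S(S(S(S(S(add(add(SZ, mul(Z, SZ)), mul(add(SZ, SZ), mul(Z, Z))))))))
  step 17: S(S(S(S(S(add(S(add(Z, mul(Z, SZ))), mul(add(SZ, SZ), mul(Z, Z))))))))
  step 18: S(S(S(S(S(S(add(add(Z, mul(Z, SZ)), mul(add(SZ, SZ), mul(Z, Z)))))))))
  step 19: S(S(S(S(S(S(add(mul(Z, SZ), mul(add(SZ, SZ), mul(Z, Z)))))))))
  step 20: S(S(S(S(S(S(add(Z, mul(add(SZ, SZ), mul(Z, Z)))))))))
  step 21: S(S(S(S(S(S(mul(add(SZ, SZ), mul(Z, Z))))))))
  step 22: S(S(S(S(S(S(mul(S(add(Z, SZ)), mul(Z, Z))))))))
  step 23: S(S(S(S(S(S(add(mul(Z, Z), mul(add(Z, SZ), mul(Z, Z)))))))))
  step 24: S(S(S(S(S(S(add(Z, mul(add(Z, SZ), mul(Z, Z)))))))))
  step 25: S(S(S(S(S(S(mul(add(Z, SZ), mul(Z, Z))))))))
  step 26: S(S(S(S(S(S(mul(SZ, mul(Z, Z))))))))
  step 27: S(S(S(S(S(S(add(mul(Z, Z), mul(Z, mul(Z, Z)))))))))
  step 28: S(S(S(S(S(S(add(Z, mul(Z, mul(Z, Z)))))))))
  step 29: S(S(S(S(S(S(mul(Z, mul(Z, Z))))))))
  step 30: S^6(Z)

Answer: normal form = S^6(Z)  (in 30 steps)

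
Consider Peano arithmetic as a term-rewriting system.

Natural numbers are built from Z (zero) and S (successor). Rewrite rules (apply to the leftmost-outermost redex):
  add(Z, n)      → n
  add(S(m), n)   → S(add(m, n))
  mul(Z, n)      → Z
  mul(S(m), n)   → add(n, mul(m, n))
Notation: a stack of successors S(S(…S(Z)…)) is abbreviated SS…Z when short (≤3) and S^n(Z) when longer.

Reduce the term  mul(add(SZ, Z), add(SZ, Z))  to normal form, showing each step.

  start: mul(add(SZ, Z), add(SZ, Z))
  step 1: mul(S(add(Z, Z)), add(SZ, Z))
  step 2: add(add(SZ, Z), mul(add(Z, Z), add(SZ, Z)))
  step 3: add(S(add(Z, Z)), mul(add(Z, Z), add(SZ, Z)))
  step 4: S(add(add(Z, Z), mul(add(Z, Z), add(SZ, Z))))
  step 5: S(add(Z, mul(add(Z, Z), add(SZ, Z))))
  step 6: S(mul(add(Z, Z), add(SZ, Z)))
  step 7: S(mul(Z, add(SZ, Z)))
  step 8: SZ

Answer: normal form = SZ  (in 8 steps)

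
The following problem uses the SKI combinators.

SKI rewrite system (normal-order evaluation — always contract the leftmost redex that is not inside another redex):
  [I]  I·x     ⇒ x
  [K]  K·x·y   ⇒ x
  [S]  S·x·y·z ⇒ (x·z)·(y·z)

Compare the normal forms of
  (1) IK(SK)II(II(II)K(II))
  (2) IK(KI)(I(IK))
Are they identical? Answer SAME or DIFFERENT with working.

Term A:
  start: IK(SK)II(II(II)K(II))
  step 1: K(SK)II(II(II)K(II))
  step 2: SKI(II(II)K(II))
  step 3: K(II(II)K(II))(I(II(II)K(II)))
  step 4: II(II)K(II)
  step 5: I(II)K(II)
  step 6: IIK(II)
  step 7: IK(II)
  step 8: K(II)
  step 9: KI

Term B:
  start: IK(KI)(I(IK))
  step 1: K(KI)(I(IK))
  step 2: KI

Answer: SAME — A ⇓ KI, B ⇓ KI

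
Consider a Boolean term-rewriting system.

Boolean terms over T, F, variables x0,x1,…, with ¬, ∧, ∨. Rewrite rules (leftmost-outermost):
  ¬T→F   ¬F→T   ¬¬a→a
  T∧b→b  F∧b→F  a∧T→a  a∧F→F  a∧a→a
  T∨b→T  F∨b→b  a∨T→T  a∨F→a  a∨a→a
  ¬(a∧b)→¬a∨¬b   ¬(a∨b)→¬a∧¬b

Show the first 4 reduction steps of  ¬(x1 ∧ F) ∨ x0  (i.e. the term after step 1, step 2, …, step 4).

Answer: after 4 steps: T

Working:
  start: ¬(x1 ∧ F) ∨ x0
  [1] (¬x1 ∨ ¬F) ∨ x0
  [2] (¬x1 ∨ T) ∨ x0
  [3] T ∨ x0
  [4] T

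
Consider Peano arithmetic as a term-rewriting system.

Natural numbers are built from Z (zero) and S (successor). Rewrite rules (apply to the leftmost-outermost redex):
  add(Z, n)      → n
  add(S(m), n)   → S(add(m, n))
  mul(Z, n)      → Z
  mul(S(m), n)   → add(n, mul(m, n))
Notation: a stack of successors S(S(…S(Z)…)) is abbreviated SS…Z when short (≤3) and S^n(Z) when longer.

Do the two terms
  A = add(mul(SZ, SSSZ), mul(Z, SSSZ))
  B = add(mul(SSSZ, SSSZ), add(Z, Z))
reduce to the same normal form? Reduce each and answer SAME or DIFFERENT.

Term A:
  start: add(mul(SZ, SSSZ), mul(Z, SSSZ))
  [1] add(add(SSSZ, mul(Z, SSSZ)), mul(Z, SSSZ))
  [2] add(S(add(SSZ, mul(Z, SSSZ))), mul(Z, SSSZ))
  [3] S(add(add(SSZ, mul(Z, SSSZ)), mul(Z, SSSZ)))
  [4] S(add(S(add(SZ, mul(Z, SSSZ))), mul(Z, SSSZ)))
  [5] S(S(add(add(SZ, mul(Z, SSSZ)), mul(Z, SSSZ))))
  [6] S(S(add(S(add(Z, mul(Z, SSSZ))), mul(Z, SSSZ))))
  [7] S(S(S(add(add(Z, mul(Z, SSSZ)), mul(Z, SSSZ)))))
  [8] S(S(S(add(mul(Z, SSSZ), mul(Z, SSSZ)))))
  [9] S(S(S(add(Z, mul(Z, SSSZ)))))
  [10] S(S(S(mul(Z, SSSZ))))
  [11] SSSZ

Term B:
  start: add(mul(SSSZ, SSSZ), add(Z, Z))
  [1] add(add(SSSZ, mul(SSZ, SSSZ)), add(Z, Z))
  [2] add(S(add(SSZ, mul(SSZ, SSSZ))), add(Z, Z))
  [3] S(add(add(SSZ, mul(SSZ, SSSZ)), add(Z, Z)))
  [4] S(add(S(add(SZ, mul(SSZ, SSSZ))), add(Z, Z)))
  [5] S(S(add(add(SZ, mul(SSZ, SSSZ)), add(Z, Z))))
  [6] S(S(add(S(add(Z, mul(SSZ, SSSZ))), add(Z, Z))))
  [7] S(S(S(add(add(Z, mul(SSZ, SSSZ)), add(Z, Z)))))
  [8] S(S(S(add(mul(SSZ, SSSZ), add(Z, Z)))))
  [9] S(S(S(add(add(SSSZ, mul(SZ, SSSZ)), add(Z, Z)))))
  [10] S(S(S(add(S(add(SSZ, mul(SZ, SSSZ))), add(Z, Z)))))
  [11] S(S(S(S(add(add(SSZ, mul(SZ, SSSZ)), add(Z, Z))))))
  [12] S(S(S(S(add(S(add(SZ, mul(SZ, SSSZ))), add(Z, Z))))))
  [13] S(S(S(S(S(add(add(SZ, mul(SZ, SSSZ)), add(Z, Z)))))))
  [14] S(S(S(S(S(add(S(add(Z, mul(SZ, SSSZ))), add(Z, Z)))))))
  [15] S(S(S(S(S(S(add(add(Z, mul(SZ, SSSZ)), add(Z, Z))))))))
  [16] S(S(S(S(S(S(add(mul(SZ, SSSZ), add(Z, Z))))))))
  [17] S(S(S(S(S(S(add(add(SSSZ, mul(Z, SSSZ)), add(Z, Z))))))))
  [18] S(S(S(S(S(S(add(S(add(SSZ, mul(Z, SSSZ))), add(Z, Z))))))))
  [19] S(S(S(S(S(S(S(add(add(SSZ, mul(Z, SSSZ)), add(Z, Z)))))))))
  [20] S(S(S(S(S(S(S(add(S(add(SZ, mul(Z, SSSZ))), add(Z, Z)))))))))
  [21] S(S(S(S(S(S(S(S(add(add(SZ, mul(Z, SSSZ)), add(Z, Z))))))))))
  [22] S(S(S(S(S(S(S(S(add(S(add(Z, mul(Z, SSSZ))), add(Z, Z))))))))))
  [23] S(S(S(S(S(S(S(S(S(add(add(Z, mul(Z, SSSZ)), add(Z, Z)))))))))))
  [24] S(S(S(S(S(S(S(S(S(add(mul(Z, SSSZ), add(Z, Z)))))))))))
  [25] S(S(S(S(S(S(S(S(S(add(Z, add(Z, Z)))))))))))
  [26] S(S(S(S(S(S(S(S(S(add(Z, Z))))))))))
  [27] S^9(Z)

Answer: DIFFERENT — A ⇓ SSSZ, B ⇓ S^9(Z)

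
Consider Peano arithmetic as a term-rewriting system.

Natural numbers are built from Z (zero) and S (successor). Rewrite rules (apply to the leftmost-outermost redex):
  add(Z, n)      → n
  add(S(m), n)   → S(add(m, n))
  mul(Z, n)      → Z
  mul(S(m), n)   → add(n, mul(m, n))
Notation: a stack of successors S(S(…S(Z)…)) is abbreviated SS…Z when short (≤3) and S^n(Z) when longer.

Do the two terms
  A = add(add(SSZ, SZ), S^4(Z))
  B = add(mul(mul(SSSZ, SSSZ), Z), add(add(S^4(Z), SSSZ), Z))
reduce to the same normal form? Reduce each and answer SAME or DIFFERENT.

Answer: SAME — A ⇓ S^7(Z), B ⇓ S^7(Z)

Working:
Term A:
  start: add(add(SSZ, SZ), S^4(Z))
  step 1: add(S(add(SZ, SZ)), S^4(Z))
  step 2: S(add(add(SZ, SZ), S^4(Z)))
  step 3: S(add(S(add(Z, SZ)), S^4(Z)))
  step 4: S(S(add(add(Z, SZ), S^4(Z))))
  step 5: S(S(add(SZ, S^4(Z))))
  step 6: S(S(S(add(Z, S^4(Z)))))
  step 7: S^7(Z)

Term B:
  start: add(mul(mul(SSSZ, SSSZ), Z), add(add(S^4(Z), SSSZ), Z))
  step 1: add(mul(add(SSSZ, mul(SSZ, SSSZ)), Z), add(add(S^4(Z), SSSZ), Z))
  step 2: add(mul(S(add(SSZ, mul(SSZ, SSSZ))), Z), add(add(S^4(Z), SSSZ), Z))
  step 3: add(add(Z, mul(add(SSZ, mul(SSZ, SSSZ)), Z)), add(add(S^4(Z), SSSZ), Z))
  step 4: add(mul(add(SSZ, mul(SSZ, SSSZ)), Z), add(add(S^4(Z), SSSZ), Z))
  step 5: add(mul(S(add(SZ, mul(SSZ, SSSZ))), Z), add(add(S^4(Z), SSSZ), Z))
  step 6: add(add(Z, mul(add(SZ, mul(SSZ, SSSZ)), Z)), add(add(S^4(Z), SSSZ), Z))
  step 7: add(mul(add(SZ, mul(SSZ, SSSZ)), Z), add(add(S^4(Z), SSSZ), Z))
  step 8: add(mul(S(add(Z, mul(SSZ, SSSZ))), Z), add(add(S^4(Z), SSSZ), Z))
  step 9: add(add(Z, mul(add(Z, mul(SSZ, SSSZ)), Z)), add(add(S^4(Z), SSSZ), Z))
  step 10: add(mul(add(Z, mul(SSZ, SSSZ)), Z), add(add(S^4(Z), SSSZ), Z))
  step 11: add(mul(mul(SSZ, SSSZ), Z), add(add(S^4(Z), SSSZ), Z))
  step 12: add(mul(add(SSSZ, mul(SZ, SSSZ)), Z), add(add(S^4(Z), SSSZ), Z))
  step 13: add(mul(S(add(SSZ, mul(SZ, SSSZ))), Z), add(add(S^4(Z), SSSZ), Z))
  step 14: add(add(Z, mul(add(SSZ, mul(SZ, SSSZ)), Z)), add(add(S^4(Z), SSSZ), Z))
  step 15: add(mul(add(SSZ, mul(SZ, SSSZ)), Z), add(add(S^4(Z), SSSZ), Z))
  step 16: add(mul(S(add(SZ, mul(SZ, SSSZ))), Z), add(add(S^4(Z), SSSZ), Z))
  step 17: add(add(Z, mul(add(SZ, mul(SZ, SSSZ)), Z)), add(add(S^4(Z), SSSZ), Z))
  step 18: add(mul(add(SZ, mul(SZ, SSSZ)), Z), add(add(S^4(Z), SSSZ), Z))
  step 19: add(mul(S(add(Z, mul(SZ, SSSZ))), Z), add(add(S^4(Z), SSSZ), Z))
  step 20: add(add(Z, mul(add(Z, mul(SZ, SSSZ)), Z)), add(add(S^4(Z), SSSZ), Z))
  step 21: add(mul(add(Z, mul(SZ, SSSZ)), Z), add(add(S^4(Z), SSSZ), Z))
  step 22: add(mul(mul(SZ, SSSZ), Z), add(add(S^4(Z), SSSZ), Z))
  step 23: add(mul(add(SSSZ, mul(Z, SSSZ)), Z), add(add(S^4(Z), SSSZ), Z))
  step 24: add(mul(S(add(SSZ, mul(Z, SSSZ))), Z), add(add(S^4(Z), SSSZ), Z))
  step 25: add(add(Z, mul(add(SSZ, mul(Z, SSSZ)), Z)), add(add(S^4(Z), SSSZ), Z))
  step 26: add(mul(add(SSZ, mul(Z, SSSZ)), Z), add(add(S^4(Z), SSSZ), Z))
  step 27: add(mul(S(add(SZ, mul(Z, SSSZ))), Z), add(add(S^4(Z), SSSZ), Z))
  step 28: add(add(Z, mul(add(SZ, mul(Z, SSSZ)), Z)), add(add(S^4(Z), SSSZ), Z))
  step 29: add(mul(add(SZ, mul(Z, SSSZ)), Z), add(add(S^4(Z), SSSZ), Z))
  step 30: add(mul(S(add(Z, mul(Z, SSSZ))), Z), add(add(S^4(Z), SSSZ), Z))
  step 31: add(add(Z, mul(add(Z, mul(Z, SSSZ)), Z)), add(add(S^4(Z), SSSZ), Z))
  step 32: add(mul(add(Z, mul(Z, SSSZ)), Z), add(add(S^4(Z), SSSZ), Z))
  step 33: add(mul(mul(Z, SSSZ), Z), add(add(S^4(Z), SSSZ), Z))
  step 34: add(mul(Z, Z), add(add(S^4(Z), SSSZ), Z))
  step 35: add(Z, add(add(S^4(Z), SSSZ), Z))
  step 36: add(add(S^4(Z), SSSZ), Z)
  step 37: add(S(add(SSSZ, SSSZ)), Z)
  step 38: S(add(add(SSSZ, SSSZ), Z))
  step 39: S(add(S(add(SSZ, SSSZ)), Z))
  step 40: S(S(add(add(SSZ, SSSZ), Z)))
  step 41: S(S(add(S(add(SZ, SSSZ)), Z)))
  step 42: S(S(S(add(add(SZ, SSSZ), Z))))
  step 43: S(S(S(add(S(add(Z, SSSZ)), Z))))
  step 44: S(S(S(S(add(add(Z, SSSZ), Z)))))
  step 45: S(S(S(S(add(SSSZ, Z)))))
  step 46: S(S(S(S(S(add(SSZ, Z))))))
  step 47: S(S(S(S(S(S(add(SZ, Z)))))))
  step 48: S(S(S(S(S(S(S(add(Z, Z))))))))
  step 49: S^7(Z)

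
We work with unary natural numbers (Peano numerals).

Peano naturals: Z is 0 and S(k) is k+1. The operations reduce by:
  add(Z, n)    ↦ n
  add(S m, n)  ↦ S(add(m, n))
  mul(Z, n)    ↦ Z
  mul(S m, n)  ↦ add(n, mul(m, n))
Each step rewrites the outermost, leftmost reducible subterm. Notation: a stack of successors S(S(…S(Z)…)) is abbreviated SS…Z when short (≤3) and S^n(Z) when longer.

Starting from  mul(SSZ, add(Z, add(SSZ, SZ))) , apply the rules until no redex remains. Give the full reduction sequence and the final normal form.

Answer: normal form = S^6(Z)  (in 19 steps)

Working:
  start: mul(SSZ, add(Z, add(SSZ, SZ)))
  step 1: add(add(Z, add(SSZ, SZ)), mul(SZ, add(Z, add(SSZ, SZ))))
  step 2: add(add(SSZ, SZ), mul(SZ, add(Z, add(SSZ, SZ))))
  step 3: add(S(add(SZ, SZ)), mul(SZ, add(Z, add(SSZ, SZ))))
  step 4: S(add(add(SZ, SZ), mul(SZ, add(Z, add(SSZ, SZ)))))
  step 5: S(add(S(add(Z, SZ)), mul(SZ, add(Z, add(SSZ, SZ)))))
  step 6: S(S(add(add(Z, SZ), mul(SZ, add(Z, add(SSZ, SZ))))))
  step 7: S(S(add(SZ, mul(SZ, add(Z, add(SSZ, SZ))))))
  step 8: S(S(S(add(Z, mul(SZ, add(Z, add(SSZ, SZ)))))))
  step 9: S(S(S(mul(SZ, add(Z, add(SSZ, SZ))))))
  step 10: S(S(S(add(add(Z, add(SSZ, SZ)), mul(Z, add(Z, add(SSZ, SZ)))))))
  step 11: S(S(S(add(add(SSZ, SZ), mul(Z, add(Z, add(SSZ, SZ)))))))
  step 12: S(S(S(add(S(add(SZ, SZ)), mul(Z, add(Z, add(SSZ, SZ)))))))
  step 13: S(S(S(S(add(add(SZ, SZ), mul(Z, add(Z, add(SSZ, SZ))))))))
  step 14: S(S(S(S(add(S(add(Z, SZ)), mul(Z, add(Z, add(SSZ, SZ))))))))
  step 15: S(S(S(S(S(add(add(Z, SZ), mul(Z, add(Z, add(SSZ, SZ)))))))))
  step 16: S(S(S(S(S(add(SZ, mul(Z, add(Z, add(SSZ, SZ)))))))))
  step 17: S(S(S(S(S(S(add(Z, mul(Z, add(Z, add(SSZ, SZ))))))))))
  step 18: S(S(S(S(S(S(mul(Z, add(Z, add(SSZ, SZ)))))))))
  step 19: S^6(Z)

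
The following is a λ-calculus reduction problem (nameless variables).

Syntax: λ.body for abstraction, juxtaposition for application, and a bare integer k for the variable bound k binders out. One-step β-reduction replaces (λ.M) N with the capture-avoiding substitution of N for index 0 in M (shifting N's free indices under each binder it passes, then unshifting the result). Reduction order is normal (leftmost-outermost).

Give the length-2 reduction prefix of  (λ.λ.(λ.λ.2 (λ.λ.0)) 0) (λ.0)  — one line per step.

Answer: after 2 steps: λ.λ.1 (λ.λ.0)

Working:
  start: (λ.λ.(λ.λ.2 (λ.λ.0)) 0) (λ.0)
  [1] λ.(λ.λ.2 (λ.λ.0)) 0
  [2] λ.λ.1 (λ.λ.0)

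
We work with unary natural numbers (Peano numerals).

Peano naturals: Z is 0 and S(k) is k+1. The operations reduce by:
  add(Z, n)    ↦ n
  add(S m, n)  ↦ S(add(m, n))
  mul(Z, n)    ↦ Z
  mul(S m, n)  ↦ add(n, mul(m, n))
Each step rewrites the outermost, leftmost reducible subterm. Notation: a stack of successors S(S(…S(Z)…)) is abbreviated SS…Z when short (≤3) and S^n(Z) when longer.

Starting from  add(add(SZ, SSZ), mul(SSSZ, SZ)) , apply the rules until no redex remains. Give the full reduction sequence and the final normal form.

Answer: normal form = S^6(Z)  (in 16 steps)

Derivation:
  start: add(add(SZ, SSZ), mul(SSSZ, SZ))
  →1  add(S(add(Z, SSZ)), mul(SSSZ, SZ))
  →2  S(add(add(Z, SSZ), mul(SSSZ, SZ)))
  →3  S(add(SSZ, mul(SSSZ, SZ)))
  →4  S(S(add(SZ, mul(SSSZ, SZ))))
  →5  S(S(S(add(Z, mul(SSSZ, SZ)))))
  →6  S(S(S(mul(SSSZ, SZ))))
  →7  S(S(S(add(SZ, mul(SSZ, SZ)))))
  →8  S(S(S(S(add(Z, mul(SSZ, SZ))))))
  →9  S(S(S(S(mul(SSZ, SZ)))))
  →10  S(S(S(S(add(SZ, mul(SZ, SZ))))))
  →11  S(S(S(S(S(add(Z, mul(SZ, SZ)))))))
  →12  S(S(S(S(S(mul(SZ, SZ))))))
  →13  S(S(S(S(S(add(SZ, mul(Z, SZ)))))))
  →14  S(S(S(S(S(S(add(Z, mul(Z, SZ))))))))
  →15  S(S(S(S(S(S(mul(Z, SZ)))))))
  →16  S^6(Z)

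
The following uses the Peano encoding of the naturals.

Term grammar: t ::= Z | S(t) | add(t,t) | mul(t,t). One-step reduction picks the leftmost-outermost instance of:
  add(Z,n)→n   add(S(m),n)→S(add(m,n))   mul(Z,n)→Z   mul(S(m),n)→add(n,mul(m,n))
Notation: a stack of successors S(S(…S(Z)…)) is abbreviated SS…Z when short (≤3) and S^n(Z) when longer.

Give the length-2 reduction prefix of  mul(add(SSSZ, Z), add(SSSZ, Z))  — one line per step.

  start: mul(add(SSSZ, Z), add(SSSZ, Z))
  →1  mul(S(add(SSZ, Z)), add(SSSZ, Z))
  →2  add(add(SSSZ, Z), mul(add(SSZ, Z), add(SSSZ, Z)))

Answer: after 2 steps: add(add(SSSZ, Z), mul(add(SSZ, Z), add(SSSZ, Z)))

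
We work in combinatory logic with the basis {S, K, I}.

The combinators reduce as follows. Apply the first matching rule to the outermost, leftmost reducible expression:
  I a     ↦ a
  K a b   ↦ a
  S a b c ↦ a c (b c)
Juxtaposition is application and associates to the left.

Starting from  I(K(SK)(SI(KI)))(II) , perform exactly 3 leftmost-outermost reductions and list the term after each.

Answer: after 3 steps: SKI

Reduction:
  start: I(K(SK)(SI(KI)))(II)
  →1  K(SK)(SI(KI))(II)
  →2  SK(II)
  →3  SKI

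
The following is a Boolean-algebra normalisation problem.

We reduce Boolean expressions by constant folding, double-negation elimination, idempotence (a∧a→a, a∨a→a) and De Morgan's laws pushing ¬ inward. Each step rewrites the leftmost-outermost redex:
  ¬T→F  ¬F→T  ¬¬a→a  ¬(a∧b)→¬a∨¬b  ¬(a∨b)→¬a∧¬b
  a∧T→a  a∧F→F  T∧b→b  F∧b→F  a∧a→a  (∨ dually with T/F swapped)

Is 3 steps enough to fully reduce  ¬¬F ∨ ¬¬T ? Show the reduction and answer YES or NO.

Answer: YES — reaches normal form T in 3 ≤ 3 steps

Working:
  start: ¬¬F ∨ ¬¬T
  step 1: F ∨ ¬¬T
  step 2: ¬¬T
  step 3: T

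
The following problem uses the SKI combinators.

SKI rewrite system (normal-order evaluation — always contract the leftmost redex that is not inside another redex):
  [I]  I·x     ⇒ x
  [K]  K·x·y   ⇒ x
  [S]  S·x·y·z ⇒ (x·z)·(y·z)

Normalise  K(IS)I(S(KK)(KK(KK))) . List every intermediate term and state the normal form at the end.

Answer: normal form = S(S(KK)K)  (in 3 steps)

Working:
  start: K(IS)I(S(KK)(KK(KK)))
  step 1: IS(S(KK)(KK(KK)))
  step 2: S(S(KK)(KK(KK)))
  step 3: S(S(KK)K)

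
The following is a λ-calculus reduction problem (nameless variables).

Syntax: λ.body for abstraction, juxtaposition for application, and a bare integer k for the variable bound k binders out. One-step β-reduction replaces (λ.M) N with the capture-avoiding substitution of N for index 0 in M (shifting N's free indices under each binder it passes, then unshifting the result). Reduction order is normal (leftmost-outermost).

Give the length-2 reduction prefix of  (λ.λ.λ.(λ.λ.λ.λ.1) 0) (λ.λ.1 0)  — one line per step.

  start: (λ.λ.λ.(λ.λ.λ.λ.1) 0) (λ.λ.1 0)
  →1  λ.λ.(λ.λ.λ.λ.1) 0
  →2  λ.λ.λ.λ.λ.1

Answer: after 2 steps: λ.λ.λ.λ.λ.1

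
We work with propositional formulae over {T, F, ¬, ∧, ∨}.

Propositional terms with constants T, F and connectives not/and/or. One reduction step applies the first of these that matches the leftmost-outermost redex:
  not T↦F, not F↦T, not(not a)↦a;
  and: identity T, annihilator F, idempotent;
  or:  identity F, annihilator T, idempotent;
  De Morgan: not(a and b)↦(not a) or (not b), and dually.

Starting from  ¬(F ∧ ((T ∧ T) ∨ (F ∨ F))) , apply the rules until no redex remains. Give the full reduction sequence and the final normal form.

  start: ¬(F ∧ ((T ∧ T) ∨ (F ∨ F)))
  step 1: ¬F ∨ ¬((T ∧ T) ∨ (F ∨ F))
  step 2: T ∨ ¬((T ∧ T) ∨ (F ∨ F))
  step 3: T

Answer: normal form = T  (in 3 steps)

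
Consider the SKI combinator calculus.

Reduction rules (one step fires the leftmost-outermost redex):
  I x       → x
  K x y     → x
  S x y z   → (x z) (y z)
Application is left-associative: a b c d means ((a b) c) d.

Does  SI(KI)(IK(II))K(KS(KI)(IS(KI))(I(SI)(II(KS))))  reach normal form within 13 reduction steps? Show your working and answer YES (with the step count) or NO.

  start: SI(KI)(IK(II))K(KS(KI)(IS(KI))(I(SI)(II(KS))))
  →1  I(IK(II))(KI(IK(II)))K(KS(KI)(IS(KI))(I(SI)(II(KS))))
  →2  IK(II)(KI(IK(II)))K(KS(KI)(IS(KI))(I(SI)(II(KS))))
  →3  K(II)(KI(IK(II)))K(KS(KI)(IS(KI))(I(SI)(II(KS))))
  →4  IIK(KS(KI)(IS(KI))(I(SI)(II(KS))))
  →5  IK(KS(KI)(IS(KI))(I(SI)(II(KS))))
  →6  K(KS(KI)(IS(KI))(I(SI)(II(KS))))
  →7  K(S(IS(KI))(I(SI)(II(KS))))
  →8  K(S(S(KI))(I(SI)(II(KS))))
  →9  K(S(S(KI))(SI(II(KS))))
  →10  K(S(S(KI))(SI(I(KS))))
  →11  K(S(S(KI))(SI(KS)))

Answer: YES — reaches normal form K(S(S(KI))(SI(KS))) in 11 ≤ 13 steps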